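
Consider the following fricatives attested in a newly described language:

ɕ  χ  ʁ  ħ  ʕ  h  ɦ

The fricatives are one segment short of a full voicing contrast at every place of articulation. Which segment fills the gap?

/ʑ/

alveolo-palatal: voiceless /ɕ/, voiced —.
uvular: voiceless /χ/, voiced /ʁ/.
pharyngeal: voiceless /ħ/, voiced /ʕ/.
glottal: voiceless /h/, voiced /ɦ/.
The alveolo-palatal row has no voiced member, so the gap is the voiced alveolo-palatal fricative /ʑ/.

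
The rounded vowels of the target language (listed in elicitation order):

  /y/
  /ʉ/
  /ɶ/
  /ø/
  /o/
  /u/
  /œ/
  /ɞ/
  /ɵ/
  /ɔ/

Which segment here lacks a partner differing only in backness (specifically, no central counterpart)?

High: /y/ ~ /ʉ/ ~ /u/
High-mid: /ø/ ~ /ɵ/ ~ /o/
Low-mid: /œ/ ~ /ɞ/ ~ /ɔ/
Low: only /ɶ/ (front); no central partner.
So /ɶ/ is the unpaired segment.

/ɶ/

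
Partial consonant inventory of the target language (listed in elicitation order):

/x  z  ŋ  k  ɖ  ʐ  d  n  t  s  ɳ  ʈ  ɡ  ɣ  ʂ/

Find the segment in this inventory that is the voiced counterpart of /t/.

/d/

/t/ is a voiceless alveolar stop.
The voiced counterpart is a voiced alveolar stop — in this inventory, /d/.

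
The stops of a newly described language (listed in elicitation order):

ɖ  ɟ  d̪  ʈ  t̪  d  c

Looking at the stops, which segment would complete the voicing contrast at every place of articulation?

place of articulation  voiceless  voiced  
dental            t̪        d̪      
alveolar          —         d       
retroflex         ʈ         ɖ       
palatal           c         ɟ       
The alveolar row has no voiceless member, so the gap is the voiceless alveolar stop /t/.

/t/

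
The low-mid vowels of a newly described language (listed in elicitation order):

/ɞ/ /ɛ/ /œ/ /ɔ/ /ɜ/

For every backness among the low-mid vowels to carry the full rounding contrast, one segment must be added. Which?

/ʌ/

front: unrounded /ɛ/, rounded /œ/.
central: unrounded /ɜ/, rounded /ɞ/.
back: unrounded —, rounded /ɔ/.
The back row has no unrounded member, so the gap is the back unrounded vowel /ʌ/.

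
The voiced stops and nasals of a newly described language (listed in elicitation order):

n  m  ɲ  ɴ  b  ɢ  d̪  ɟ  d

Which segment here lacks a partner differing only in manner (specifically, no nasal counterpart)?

Bilabial: /b/ ~ /m/
Alveolar: /d/ ~ /n/
Palatal: /ɟ/ ~ /ɲ/
Uvular: /ɢ/ ~ /ɴ/
Dental: only /d̪/ (oral stop); no nasal partner.
So /d̪/ is the unpaired segment.

/d̪/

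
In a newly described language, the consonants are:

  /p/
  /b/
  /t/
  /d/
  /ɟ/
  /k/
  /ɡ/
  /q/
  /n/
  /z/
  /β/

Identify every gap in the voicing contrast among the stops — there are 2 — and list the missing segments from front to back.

/c/, /ɢ/

Voiceless: /p/ (bilabial), /t/ (alveolar), /k/ (velar), /q/ (uvular).
Voiced: /b/ (bilabial), /d/ (alveolar), /ɟ/ (palatal), /ɡ/ (velar).
Gaps, from front to back: palatal lacks voiceless (/c/); uvular lacks voiced (/ɢ/).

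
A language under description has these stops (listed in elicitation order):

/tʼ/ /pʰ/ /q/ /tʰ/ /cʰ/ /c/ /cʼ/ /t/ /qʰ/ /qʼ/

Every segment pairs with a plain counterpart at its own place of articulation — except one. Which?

Alveolar: /t/ ~ /tʰ/ ~ /tʼ/
Palatal: /c/ ~ /cʰ/ ~ /cʼ/
Uvular: /q/ ~ /qʰ/ ~ /qʼ/
Bilabial: only /pʰ/ (aspirated); no plain partner.
So /pʰ/ is the unpaired segment.

/pʰ/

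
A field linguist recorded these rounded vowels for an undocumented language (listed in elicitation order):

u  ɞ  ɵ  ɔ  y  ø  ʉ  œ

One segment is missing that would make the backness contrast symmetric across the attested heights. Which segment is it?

/o/

Front: /y/ (high), /ø/ (high-mid), /œ/ (low-mid).
Central: /ʉ/ (high), /ɵ/ (high-mid), /ɞ/ (low-mid).
Back: /u/ (high), /ɔ/ (low-mid).
The high-mid row has no back member, so the gap is the high-mid back rounded vowel /o/.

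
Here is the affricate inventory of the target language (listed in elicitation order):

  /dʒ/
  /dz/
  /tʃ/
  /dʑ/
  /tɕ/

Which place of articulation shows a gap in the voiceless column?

Voiceless: /tʃ/ (postalveolar), /tɕ/ (alveolo-palatal).
Voiced: /dz/ (alveolar), /dʒ/ (postalveolar), /dʑ/ (alveolo-palatal).
Every place of articulation has a voiceless member except alveolar, where /ts/ would be expected.

alveolar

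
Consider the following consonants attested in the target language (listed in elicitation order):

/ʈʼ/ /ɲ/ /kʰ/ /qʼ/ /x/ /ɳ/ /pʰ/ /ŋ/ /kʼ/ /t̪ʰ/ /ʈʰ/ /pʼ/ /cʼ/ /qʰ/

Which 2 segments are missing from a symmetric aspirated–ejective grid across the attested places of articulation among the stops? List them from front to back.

place of articulation  aspirated  ejective
bilabial          pʰ        pʼ      
dental            t̪ʰ       —       
retroflex         ʈʰ        ʈʼ      
palatal           —         cʼ      
velar             kʰ        kʼ      
uvular            qʰ        qʼ      
Gaps, from front to back: dental lacks ejective (/t̪ʼ/); palatal lacks aspirated (/cʰ/).

/t̪ʼ/, /cʰ/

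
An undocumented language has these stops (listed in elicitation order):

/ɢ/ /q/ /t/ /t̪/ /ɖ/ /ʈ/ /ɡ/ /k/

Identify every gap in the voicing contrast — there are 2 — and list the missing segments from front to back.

/d̪/, /d/

dental: voiceless /t̪/, voiced —.
alveolar: voiceless /t/, voiced —.
retroflex: voiceless /ʈ/, voiced /ɖ/.
velar: voiceless /k/, voiced /ɡ/.
uvular: voiceless /q/, voiced /ɢ/.
Gaps, from front to back: dental lacks voiced (/d̪/); alveolar lacks voiced (/d/).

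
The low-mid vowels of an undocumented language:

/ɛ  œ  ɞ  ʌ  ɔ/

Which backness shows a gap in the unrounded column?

Unrounded: /ɛ/ (front), /ʌ/ (back).
Rounded: /œ/ (front), /ɞ/ (central), /ɔ/ (back).
Every backness has an unrounded member except central, where /ɜ/ would be expected.

central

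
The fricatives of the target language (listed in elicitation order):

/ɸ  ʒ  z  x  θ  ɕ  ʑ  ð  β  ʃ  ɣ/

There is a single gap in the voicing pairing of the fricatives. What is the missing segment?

/s/

bilabial: voiceless /ɸ/, voiced /β/.
dental: voiceless /θ/, voiced /ð/.
alveolar: voiceless —, voiced /z/.
postalveolar: voiceless /ʃ/, voiced /ʒ/.
alveolo-palatal: voiceless /ɕ/, voiced /ʑ/.
velar: voiceless /x/, voiced /ɣ/.
The alveolar row has no voiceless member, so the gap is the voiceless alveolar fricative /s/.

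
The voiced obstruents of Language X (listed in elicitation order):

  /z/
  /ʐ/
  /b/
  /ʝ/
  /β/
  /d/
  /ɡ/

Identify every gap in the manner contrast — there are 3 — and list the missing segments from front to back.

/ɖ/, /ɟ/, /ɣ/

Stop: /b/ (bilabial), /d/ (alveolar), /ɡ/ (velar).
Fricative: /β/ (bilabial), /z/ (alveolar), /ʐ/ (retroflex), /ʝ/ (palatal).
Gaps, from front to back: retroflex lacks stop (/ɖ/); palatal lacks stop (/ɟ/); velar lacks fricative (/ɣ/).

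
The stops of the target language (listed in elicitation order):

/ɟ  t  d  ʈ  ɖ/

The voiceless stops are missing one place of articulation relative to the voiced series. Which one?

palatal

alveolar: voiceless /t/, voiced /d/.
retroflex: voiceless /ʈ/, voiced /ɖ/.
palatal: voiceless —, voiced /ɟ/.
Every place of articulation has a voiceless member except palatal, where /c/ would be expected.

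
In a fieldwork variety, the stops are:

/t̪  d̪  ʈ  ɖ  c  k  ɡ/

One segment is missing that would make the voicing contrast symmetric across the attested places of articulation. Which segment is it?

/ɟ/

place of articulation  voiceless  voiced  
dental            t̪        d̪      
retroflex         ʈ         ɖ       
palatal           c         —       
velar             k         ɡ       
The palatal row has no voiced member, so the gap is the voiced palatal stop /ɟ/.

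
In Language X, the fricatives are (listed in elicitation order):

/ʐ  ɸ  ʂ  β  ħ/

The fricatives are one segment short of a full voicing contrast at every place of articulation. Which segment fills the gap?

/ʕ/

Voiceless: /ɸ/ (bilabial), /ʂ/ (retroflex), /ħ/ (pharyngeal).
Voiced: /β/ (bilabial), /ʐ/ (retroflex).
The pharyngeal row has no voiced member, so the gap is the voiced pharyngeal fricative /ʕ/.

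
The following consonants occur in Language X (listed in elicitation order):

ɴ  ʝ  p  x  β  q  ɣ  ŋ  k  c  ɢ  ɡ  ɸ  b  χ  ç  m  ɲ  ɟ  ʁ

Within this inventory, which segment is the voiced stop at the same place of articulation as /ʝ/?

/ʝ/ is a voiced palatal fricative.
The voiced stop at the same place is a voiced palatal stop — in this inventory, /ɟ/.

/ɟ/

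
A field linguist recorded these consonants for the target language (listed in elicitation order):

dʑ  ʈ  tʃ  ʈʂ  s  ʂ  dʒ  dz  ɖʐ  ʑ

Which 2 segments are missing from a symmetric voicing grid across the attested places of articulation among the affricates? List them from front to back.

/ts/, /tɕ/

place of articulation  voiceless  voiced  
alveolar          —         dz      
postalveolar      tʃ        dʒ      
retroflex         ʈʂ        ɖʐ      
alveolo-palatal   —         dʑ      
Gaps, from front to back: alveolar lacks voiceless (/ts/); alveolo-palatal lacks voiceless (/tɕ/).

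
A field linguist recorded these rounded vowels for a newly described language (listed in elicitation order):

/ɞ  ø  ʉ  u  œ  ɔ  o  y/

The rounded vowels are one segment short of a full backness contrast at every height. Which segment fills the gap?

/ɵ/

Front: /y/ (high), /ø/ (high-mid), /œ/ (low-mid).
Central: /ʉ/ (high), /ɞ/ (low-mid).
Back: /u/ (high), /o/ (high-mid), /ɔ/ (low-mid).
The high-mid row has no central member, so the gap is the high-mid central rounded vowel /ɵ/.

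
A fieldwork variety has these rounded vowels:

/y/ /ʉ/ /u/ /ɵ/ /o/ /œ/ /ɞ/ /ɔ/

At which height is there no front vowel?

high-mid

Front: /y/ (high), /œ/ (low-mid).
Central: /ʉ/ (high), /ɵ/ (high-mid), /ɞ/ (low-mid).
Back: /u/ (high), /o/ (high-mid), /ɔ/ (low-mid).
Every height has a front member except high-mid, where /ø/ would be expected.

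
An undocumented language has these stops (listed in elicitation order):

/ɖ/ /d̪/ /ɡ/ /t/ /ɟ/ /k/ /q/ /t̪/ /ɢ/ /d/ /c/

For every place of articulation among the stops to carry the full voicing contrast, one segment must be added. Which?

Voiceless: /t̪/ (dental), /t/ (alveolar), /c/ (palatal), /k/ (velar), /q/ (uvular).
Voiced: /d̪/ (dental), /d/ (alveolar), /ɖ/ (retroflex), /ɟ/ (palatal), /ɡ/ (velar), /ɢ/ (uvular).
The retroflex row has no voiceless member, so the gap is the voiceless retroflex stop /ʈ/.

/ʈ/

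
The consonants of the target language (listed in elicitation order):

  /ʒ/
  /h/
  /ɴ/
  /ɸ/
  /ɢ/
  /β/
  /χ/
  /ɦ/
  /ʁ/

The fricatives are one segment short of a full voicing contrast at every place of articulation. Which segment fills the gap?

place of articulation  voiceless  voiced  
bilabial          ɸ         β       
postalveolar      —         ʒ       
uvular            χ         ʁ       
glottal           h         ɦ       
The postalveolar row has no voiceless member, so the gap is the voiceless postalveolar fricative /ʃ/.

/ʃ/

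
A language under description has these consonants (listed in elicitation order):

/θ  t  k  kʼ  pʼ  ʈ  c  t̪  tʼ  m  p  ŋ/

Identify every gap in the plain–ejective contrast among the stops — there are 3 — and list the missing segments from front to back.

/t̪ʼ/, /ʈʼ/, /cʼ/

Plain: /p/ (bilabial), /t̪/ (dental), /t/ (alveolar), /ʈ/ (retroflex), /c/ (palatal), /k/ (velar).
Ejective: /pʼ/ (bilabial), /tʼ/ (alveolar), /kʼ/ (velar).
Gaps, from front to back: dental lacks ejective (/t̪ʼ/); retroflex lacks ejective (/ʈʼ/); palatal lacks ejective (/cʼ/).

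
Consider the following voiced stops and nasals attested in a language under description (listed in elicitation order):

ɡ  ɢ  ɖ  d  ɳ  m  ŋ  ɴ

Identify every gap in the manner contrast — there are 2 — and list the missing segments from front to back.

Oral stop: /d/ (alveolar), /ɖ/ (retroflex), /ɡ/ (velar), /ɢ/ (uvular).
Nasal: /m/ (bilabial), /ɳ/ (retroflex), /ŋ/ (velar), /ɴ/ (uvular).
Gaps, from front to back: bilabial lacks oral stop (/b/); alveolar lacks nasal (/n/).

/b/, /n/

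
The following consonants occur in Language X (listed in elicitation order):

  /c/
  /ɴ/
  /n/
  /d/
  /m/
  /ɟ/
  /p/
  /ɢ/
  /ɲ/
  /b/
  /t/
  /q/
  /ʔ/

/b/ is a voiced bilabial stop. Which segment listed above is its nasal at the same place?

/m/

The nasal at the same place is a bilabial nasal — in this inventory, /m/.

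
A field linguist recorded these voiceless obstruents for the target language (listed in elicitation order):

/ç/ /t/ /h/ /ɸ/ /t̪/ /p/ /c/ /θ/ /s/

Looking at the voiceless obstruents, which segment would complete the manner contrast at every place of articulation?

/ʔ/

place of articulation  stop      fricative
bilabial          p         ɸ       
dental            t̪        θ       
alveolar          t         s       
palatal           c         ç       
glottal           —         h       
The glottal row has no stop member, so the gap is the glottal stop /ʔ/.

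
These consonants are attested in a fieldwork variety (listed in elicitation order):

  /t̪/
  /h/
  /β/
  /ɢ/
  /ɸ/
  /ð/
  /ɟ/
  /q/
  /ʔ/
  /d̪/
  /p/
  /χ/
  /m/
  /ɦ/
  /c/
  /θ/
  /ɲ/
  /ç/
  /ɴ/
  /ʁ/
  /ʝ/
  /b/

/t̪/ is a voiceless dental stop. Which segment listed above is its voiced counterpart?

/d̪/

The voiced counterpart is a voiced dental stop — in this inventory, /d̪/.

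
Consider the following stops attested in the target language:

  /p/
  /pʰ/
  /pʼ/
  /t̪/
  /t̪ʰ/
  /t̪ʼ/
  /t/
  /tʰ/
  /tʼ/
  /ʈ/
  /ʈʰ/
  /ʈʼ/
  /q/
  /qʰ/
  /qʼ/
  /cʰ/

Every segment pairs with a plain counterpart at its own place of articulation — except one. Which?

/cʰ/

Bilabial: /p/ ~ /pʰ/ ~ /pʼ/
Dental: /t̪/ ~ /t̪ʰ/ ~ /t̪ʼ/
Alveolar: /t/ ~ /tʰ/ ~ /tʼ/
Retroflex: /ʈ/ ~ /ʈʰ/ ~ /ʈʼ/
Uvular: /q/ ~ /qʰ/ ~ /qʼ/
Palatal: only /cʰ/ (aspirated); no plain partner.
So /cʰ/ is the unpaired segment.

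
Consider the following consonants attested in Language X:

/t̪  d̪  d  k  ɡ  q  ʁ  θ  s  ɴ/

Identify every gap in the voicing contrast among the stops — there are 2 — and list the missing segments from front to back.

/t/, /ɢ/

dental: voiceless /t̪/, voiced /d̪/.
alveolar: voiceless —, voiced /d/.
velar: voiceless /k/, voiced /ɡ/.
uvular: voiceless /q/, voiced —.
Gaps, from front to back: alveolar lacks voiceless (/t/); uvular lacks voiced (/ɢ/).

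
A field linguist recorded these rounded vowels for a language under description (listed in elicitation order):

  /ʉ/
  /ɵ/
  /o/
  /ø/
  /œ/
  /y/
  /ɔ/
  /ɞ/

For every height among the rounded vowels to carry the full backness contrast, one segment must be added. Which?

/u/

height            front     central   back    
high              y         ʉ         —       
high-mid          ø         ɵ         o       
low-mid           œ         ɞ         ɔ       
The high row has no back member, so the gap is the high back rounded vowel /u/.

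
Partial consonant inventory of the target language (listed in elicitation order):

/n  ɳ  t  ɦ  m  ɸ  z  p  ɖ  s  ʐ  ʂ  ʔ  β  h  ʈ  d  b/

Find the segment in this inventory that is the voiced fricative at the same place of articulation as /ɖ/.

/ɖ/ is a voiced retroflex stop.
The voiced fricative at the same place is a voiced retroflex fricative — in this inventory, /ʐ/.

/ʐ/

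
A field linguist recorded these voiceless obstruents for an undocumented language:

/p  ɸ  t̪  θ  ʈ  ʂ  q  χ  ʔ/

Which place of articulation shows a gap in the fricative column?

glottal

bilabial: stop /p/, fricative /ɸ/.
dental: stop /t̪/, fricative /θ/.
retroflex: stop /ʈ/, fricative /ʂ/.
uvular: stop /q/, fricative /χ/.
glottal: stop /ʔ/, fricative —.
Every place of articulation has a fricative member except glottal, where /h/ would be expected.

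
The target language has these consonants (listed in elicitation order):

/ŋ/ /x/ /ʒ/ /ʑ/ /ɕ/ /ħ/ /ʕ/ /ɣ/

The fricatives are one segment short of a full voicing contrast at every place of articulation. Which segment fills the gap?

Voiceless: /ɕ/ (alveolo-palatal), /x/ (velar), /ħ/ (pharyngeal).
Voiced: /ʒ/ (postalveolar), /ʑ/ (alveolo-palatal), /ɣ/ (velar), /ʕ/ (pharyngeal).
The postalveolar row has no voiceless member, so the gap is the voiceless postalveolar fricative /ʃ/.

/ʃ/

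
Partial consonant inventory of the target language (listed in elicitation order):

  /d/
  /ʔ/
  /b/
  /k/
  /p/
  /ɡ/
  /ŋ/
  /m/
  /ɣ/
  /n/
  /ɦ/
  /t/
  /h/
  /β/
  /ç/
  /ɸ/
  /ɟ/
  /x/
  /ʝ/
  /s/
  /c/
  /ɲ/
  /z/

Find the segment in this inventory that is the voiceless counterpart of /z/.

/z/ is a voiced alveolar fricative.
The voiceless counterpart is a voiceless alveolar fricative — in this inventory, /s/.

/s/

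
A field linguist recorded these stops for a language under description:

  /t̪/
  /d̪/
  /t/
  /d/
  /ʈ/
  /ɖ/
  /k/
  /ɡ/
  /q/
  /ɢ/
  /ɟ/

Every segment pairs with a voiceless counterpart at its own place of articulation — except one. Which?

/ɟ/

Dental: /t̪/ ~ /d̪/
Alveolar: /t/ ~ /d/
Retroflex: /ʈ/ ~ /ɖ/
Velar: /k/ ~ /ɡ/
Uvular: /q/ ~ /ɢ/
Palatal: only /ɟ/ (voiced); no voiceless partner.
So /ɟ/ is the unpaired segment.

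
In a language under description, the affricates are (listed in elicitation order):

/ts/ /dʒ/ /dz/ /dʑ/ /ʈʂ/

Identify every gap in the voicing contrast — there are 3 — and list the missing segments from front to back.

/tʃ/, /ɖʐ/, /tɕ/

Voiceless: /ts/ (alveolar), /ʈʂ/ (retroflex).
Voiced: /dz/ (alveolar), /dʒ/ (postalveolar), /dʑ/ (alveolo-palatal).
Gaps, from front to back: postalveolar lacks voiceless (/tʃ/); retroflex lacks voiced (/ɖʐ/); alveolo-palatal lacks voiceless (/tɕ/).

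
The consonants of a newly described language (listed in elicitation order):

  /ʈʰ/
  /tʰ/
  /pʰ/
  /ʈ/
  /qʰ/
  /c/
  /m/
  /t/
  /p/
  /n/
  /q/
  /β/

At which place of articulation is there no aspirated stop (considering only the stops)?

palatal

bilabial: plain /p/, aspirated /pʰ/.
alveolar: plain /t/, aspirated /tʰ/.
retroflex: plain /ʈ/, aspirated /ʈʰ/.
palatal: plain /c/, aspirated —.
uvular: plain /q/, aspirated /qʰ/.
Every place of articulation has an aspirated member except palatal, where /cʰ/ would be expected.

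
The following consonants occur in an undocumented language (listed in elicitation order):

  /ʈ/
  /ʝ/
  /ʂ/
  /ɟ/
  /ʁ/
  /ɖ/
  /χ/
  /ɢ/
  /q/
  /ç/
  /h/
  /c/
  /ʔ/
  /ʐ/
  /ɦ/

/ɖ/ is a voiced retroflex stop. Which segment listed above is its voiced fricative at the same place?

The voiced fricative at the same place is a voiced retroflex fricative — in this inventory, /ʐ/.

/ʐ/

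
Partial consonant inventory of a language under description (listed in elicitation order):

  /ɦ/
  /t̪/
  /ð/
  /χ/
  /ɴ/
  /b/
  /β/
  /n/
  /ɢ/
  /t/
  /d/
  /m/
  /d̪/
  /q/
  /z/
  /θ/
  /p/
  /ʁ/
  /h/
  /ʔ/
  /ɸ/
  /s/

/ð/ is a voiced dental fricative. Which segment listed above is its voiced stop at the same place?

/d̪/

The voiced stop at the same place is a voiced dental stop — in this inventory, /d̪/.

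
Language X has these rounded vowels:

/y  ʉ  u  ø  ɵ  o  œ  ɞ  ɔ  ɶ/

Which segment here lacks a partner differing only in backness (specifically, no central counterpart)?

/ɶ/

High: /y/ ~ /ʉ/ ~ /u/
High-mid: /ø/ ~ /ɵ/ ~ /o/
Low-mid: /œ/ ~ /ɞ/ ~ /ɔ/
Low: only /ɶ/ (front); no central partner.
So /ɶ/ is the unpaired segment.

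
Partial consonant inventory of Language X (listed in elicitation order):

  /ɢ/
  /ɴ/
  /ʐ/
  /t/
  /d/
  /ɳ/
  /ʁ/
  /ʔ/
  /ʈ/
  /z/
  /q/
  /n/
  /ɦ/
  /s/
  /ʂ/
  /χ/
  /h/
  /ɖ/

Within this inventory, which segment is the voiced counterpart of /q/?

/q/ is a voiceless uvular stop.
The voiced counterpart is a voiced uvular stop — in this inventory, /ɢ/.

/ɢ/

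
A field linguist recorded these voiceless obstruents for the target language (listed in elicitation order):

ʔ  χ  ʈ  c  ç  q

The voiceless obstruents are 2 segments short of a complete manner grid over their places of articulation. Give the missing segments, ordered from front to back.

retroflex: stop /ʈ/, fricative —.
palatal: stop /c/, fricative /ç/.
uvular: stop /q/, fricative /χ/.
glottal: stop /ʔ/, fricative —.
Gaps, from front to back: retroflex lacks fricative (/ʂ/); glottal lacks fricative (/h/).

/ʂ/, /h/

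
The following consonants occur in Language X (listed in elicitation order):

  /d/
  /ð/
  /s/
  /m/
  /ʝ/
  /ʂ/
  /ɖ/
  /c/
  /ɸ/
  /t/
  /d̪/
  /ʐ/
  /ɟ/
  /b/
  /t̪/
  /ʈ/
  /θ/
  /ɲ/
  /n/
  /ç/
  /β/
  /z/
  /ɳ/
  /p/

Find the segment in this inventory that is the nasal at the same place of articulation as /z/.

/n/

/z/ is a voiced alveolar fricative.
The nasal at the same place is an alveolar nasal — in this inventory, /n/.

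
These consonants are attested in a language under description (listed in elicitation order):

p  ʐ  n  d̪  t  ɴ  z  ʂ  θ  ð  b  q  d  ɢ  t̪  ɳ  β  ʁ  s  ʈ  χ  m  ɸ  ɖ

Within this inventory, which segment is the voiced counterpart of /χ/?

/χ/ is a voiceless uvular fricative.
The voiced counterpart is a voiced uvular fricative — in this inventory, /ʁ/.

/ʁ/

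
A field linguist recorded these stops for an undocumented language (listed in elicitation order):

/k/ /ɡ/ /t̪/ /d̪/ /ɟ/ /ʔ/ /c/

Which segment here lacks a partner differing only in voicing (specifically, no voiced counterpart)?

Dental: /t̪/ ~ /d̪/
Palatal: /c/ ~ /ɟ/
Velar: /k/ ~ /ɡ/
Glottal: only /ʔ/ (voiceless); no voiced partner.
So /ʔ/ is the unpaired segment.

/ʔ/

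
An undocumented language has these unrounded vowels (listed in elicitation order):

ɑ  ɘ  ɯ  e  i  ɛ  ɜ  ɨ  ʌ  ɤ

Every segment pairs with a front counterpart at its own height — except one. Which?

/ɑ/

High: /i/ ~ /ɨ/ ~ /ɯ/
High-mid: /e/ ~ /ɘ/ ~ /ɤ/
Low-mid: /ɛ/ ~ /ɜ/ ~ /ʌ/
Low: only /ɑ/ (back); no front partner.
So /ɑ/ is the unpaired segment.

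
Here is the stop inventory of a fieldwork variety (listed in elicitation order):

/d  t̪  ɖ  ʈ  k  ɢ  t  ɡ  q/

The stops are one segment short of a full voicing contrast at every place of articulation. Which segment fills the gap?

Voiceless: /t̪/ (dental), /t/ (alveolar), /ʈ/ (retroflex), /k/ (velar), /q/ (uvular).
Voiced: /d/ (alveolar), /ɖ/ (retroflex), /ɡ/ (velar), /ɢ/ (uvular).
The dental row has no voiced member, so the gap is the voiced dental stop /d̪/.

/d̪/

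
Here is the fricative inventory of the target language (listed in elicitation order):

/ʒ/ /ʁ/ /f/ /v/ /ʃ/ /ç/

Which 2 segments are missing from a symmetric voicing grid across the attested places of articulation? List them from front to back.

place of articulation  voiceless  voiced  
labiodental       f         v       
postalveolar      ʃ         ʒ       
palatal           ç         —       
uvular            —         ʁ       
Gaps, from front to back: palatal lacks voiced (/ʝ/); uvular lacks voiceless (/χ/).

/ʝ/, /χ/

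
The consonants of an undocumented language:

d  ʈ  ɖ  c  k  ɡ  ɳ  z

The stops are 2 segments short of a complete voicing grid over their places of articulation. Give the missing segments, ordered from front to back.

place of articulation  voiceless  voiced  
alveolar          —         d       
retroflex         ʈ         ɖ       
palatal           c         —       
velar             k         ɡ       
Gaps, from front to back: alveolar lacks voiceless (/t/); palatal lacks voiced (/ɟ/).

/t/, /ɟ/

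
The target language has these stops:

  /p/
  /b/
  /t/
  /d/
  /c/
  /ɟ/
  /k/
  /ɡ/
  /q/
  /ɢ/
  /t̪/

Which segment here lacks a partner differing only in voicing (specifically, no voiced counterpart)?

/t̪/

Bilabial: /p/ ~ /b/
Alveolar: /t/ ~ /d/
Palatal: /c/ ~ /ɟ/
Velar: /k/ ~ /ɡ/
Uvular: /q/ ~ /ɢ/
Dental: only /t̪/ (voiceless); no voiced partner.
So /t̪/ is the unpaired segment.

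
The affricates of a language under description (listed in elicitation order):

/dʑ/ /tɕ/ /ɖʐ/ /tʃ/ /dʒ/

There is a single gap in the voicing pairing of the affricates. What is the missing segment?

/ʈʂ/

place of articulation  voiceless  voiced  
postalveolar      tʃ        dʒ      
retroflex         —         ɖʐ      
alveolo-palatal   tɕ        dʑ      
The retroflex row has no voiceless member, so the gap is the voiceless retroflex affricate /ʈʂ/.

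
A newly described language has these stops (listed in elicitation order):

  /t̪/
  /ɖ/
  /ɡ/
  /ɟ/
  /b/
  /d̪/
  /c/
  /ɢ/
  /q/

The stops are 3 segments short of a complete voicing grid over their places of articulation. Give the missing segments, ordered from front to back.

/p/, /ʈ/, /k/

bilabial: voiceless —, voiced /b/.
dental: voiceless /t̪/, voiced /d̪/.
retroflex: voiceless —, voiced /ɖ/.
palatal: voiceless /c/, voiced /ɟ/.
velar: voiceless —, voiced /ɡ/.
uvular: voiceless /q/, voiced /ɢ/.
Gaps, from front to back: bilabial lacks voiceless (/p/); retroflex lacks voiceless (/ʈ/); velar lacks voiceless (/k/).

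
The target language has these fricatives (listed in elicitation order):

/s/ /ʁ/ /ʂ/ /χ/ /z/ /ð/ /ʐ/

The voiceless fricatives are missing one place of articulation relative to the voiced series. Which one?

dental: voiceless —, voiced /ð/.
alveolar: voiceless /s/, voiced /z/.
retroflex: voiceless /ʂ/, voiced /ʐ/.
uvular: voiceless /χ/, voiced /ʁ/.
Every place of articulation has a voiceless member except dental, where /θ/ would be expected.

dental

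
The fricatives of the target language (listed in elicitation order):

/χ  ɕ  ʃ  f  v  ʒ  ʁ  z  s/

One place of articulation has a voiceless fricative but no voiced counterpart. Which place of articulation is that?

labiodental: voiceless /f/, voiced /v/.
alveolar: voiceless /s/, voiced /z/.
postalveolar: voiceless /ʃ/, voiced /ʒ/.
alveolo-palatal: voiceless /ɕ/, voiced —.
uvular: voiceless /χ/, voiced /ʁ/.
Every place of articulation has a voiced member except alveolo-palatal, where /ʑ/ would be expected.

alveolo-palatal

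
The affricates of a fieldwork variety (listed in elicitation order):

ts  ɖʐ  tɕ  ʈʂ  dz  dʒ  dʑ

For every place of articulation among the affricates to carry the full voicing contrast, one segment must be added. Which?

alveolar: voiceless /ts/, voiced /dz/.
postalveolar: voiceless —, voiced /dʒ/.
retroflex: voiceless /ʈʂ/, voiced /ɖʐ/.
alveolo-palatal: voiceless /tɕ/, voiced /dʑ/.
The postalveolar row has no voiceless member, so the gap is the voiceless postalveolar affricate /tʃ/.

/tʃ/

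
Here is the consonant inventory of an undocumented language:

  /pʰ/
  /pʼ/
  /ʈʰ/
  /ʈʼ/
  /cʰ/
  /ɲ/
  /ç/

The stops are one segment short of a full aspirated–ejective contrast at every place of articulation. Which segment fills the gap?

place of articulation  aspirated  ejective
bilabial          pʰ        pʼ      
retroflex         ʈʰ        ʈʼ      
palatal           cʰ        —       
The palatal row has no ejective member, so the gap is the ejective palatal stop /cʼ/.

/cʼ/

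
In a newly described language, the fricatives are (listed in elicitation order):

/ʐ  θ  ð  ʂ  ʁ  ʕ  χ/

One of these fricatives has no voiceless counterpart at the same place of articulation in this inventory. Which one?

Dental: /θ/ ~ /ð/
Retroflex: /ʂ/ ~ /ʐ/
Uvular: /χ/ ~ /ʁ/
Pharyngeal: only /ʕ/ (voiced); no voiceless partner.
So /ʕ/ is the unpaired segment.

/ʕ/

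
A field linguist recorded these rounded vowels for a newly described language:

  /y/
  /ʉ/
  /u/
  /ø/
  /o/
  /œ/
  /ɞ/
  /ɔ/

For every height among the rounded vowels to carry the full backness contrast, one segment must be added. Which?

/ɵ/

height            front     central   back    
high              y         ʉ         u       
high-mid          ø         —         o       
low-mid           œ         ɞ         ɔ       
The high-mid row has no central member, so the gap is the high-mid central rounded vowel /ɵ/.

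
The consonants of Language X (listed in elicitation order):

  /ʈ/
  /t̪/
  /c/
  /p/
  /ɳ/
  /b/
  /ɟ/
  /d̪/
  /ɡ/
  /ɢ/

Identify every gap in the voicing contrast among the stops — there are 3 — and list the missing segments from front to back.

/ɖ/, /k/, /q/

Voiceless: /p/ (bilabial), /t̪/ (dental), /ʈ/ (retroflex), /c/ (palatal).
Voiced: /b/ (bilabial), /d̪/ (dental), /ɟ/ (palatal), /ɡ/ (velar), /ɢ/ (uvular).
Gaps, from front to back: retroflex lacks voiced (/ɖ/); velar lacks voiceless (/k/); uvular lacks voiceless (/q/).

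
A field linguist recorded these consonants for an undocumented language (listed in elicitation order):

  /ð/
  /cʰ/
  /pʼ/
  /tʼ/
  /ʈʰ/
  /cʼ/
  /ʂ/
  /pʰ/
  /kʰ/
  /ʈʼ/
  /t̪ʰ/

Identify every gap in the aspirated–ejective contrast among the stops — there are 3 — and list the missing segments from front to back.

/t̪ʼ/, /tʰ/, /kʼ/

place of articulation  aspirated  ejective
bilabial          pʰ        pʼ      
dental            t̪ʰ       —       
alveolar          —         tʼ      
retroflex         ʈʰ        ʈʼ      
palatal           cʰ        cʼ      
velar             kʰ        —       
Gaps, from front to back: dental lacks ejective (/t̪ʼ/); alveolar lacks aspirated (/tʰ/); velar lacks ejective (/kʼ/).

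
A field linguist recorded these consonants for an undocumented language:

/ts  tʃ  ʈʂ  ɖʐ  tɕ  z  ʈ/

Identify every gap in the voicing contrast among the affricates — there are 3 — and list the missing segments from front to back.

/dz/, /dʒ/, /dʑ/

Voiceless: /ts/ (alveolar), /tʃ/ (postalveolar), /ʈʂ/ (retroflex), /tɕ/ (alveolo-palatal).
Voiced: /ɖʐ/ (retroflex).
Gaps, from front to back: alveolar lacks voiced (/dz/); postalveolar lacks voiced (/dʒ/); alveolo-palatal lacks voiced (/dʑ/).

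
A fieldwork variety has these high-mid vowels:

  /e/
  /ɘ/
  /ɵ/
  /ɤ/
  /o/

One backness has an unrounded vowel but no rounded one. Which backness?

front: unrounded /e/, rounded —.
central: unrounded /ɘ/, rounded /ɵ/.
back: unrounded /ɤ/, rounded /o/.
Every backness has a rounded member except front, where /ø/ would be expected.

front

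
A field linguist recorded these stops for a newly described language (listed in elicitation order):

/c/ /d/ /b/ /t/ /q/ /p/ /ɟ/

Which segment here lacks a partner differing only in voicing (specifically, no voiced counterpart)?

/q/

Bilabial: /p/ ~ /b/
Alveolar: /t/ ~ /d/
Palatal: /c/ ~ /ɟ/
Uvular: only /q/ (voiceless); no voiced partner.
So /q/ is the unpaired segment.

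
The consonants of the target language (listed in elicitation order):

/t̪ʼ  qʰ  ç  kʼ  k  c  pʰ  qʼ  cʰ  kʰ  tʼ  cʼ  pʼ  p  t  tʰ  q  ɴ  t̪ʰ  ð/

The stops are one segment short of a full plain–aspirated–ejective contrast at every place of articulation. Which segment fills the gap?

/t̪/

place of articulation  plain     aspirated  ejective
bilabial          p         pʰ        pʼ      
dental            —         t̪ʰ       t̪ʼ     
alveolar          t         tʰ        tʼ      
palatal           c         cʰ        cʼ      
velar             k         kʰ        kʼ      
uvular            q         qʰ        qʼ      
The dental row has no plain member, so the gap is the plain dental stop /t̪/.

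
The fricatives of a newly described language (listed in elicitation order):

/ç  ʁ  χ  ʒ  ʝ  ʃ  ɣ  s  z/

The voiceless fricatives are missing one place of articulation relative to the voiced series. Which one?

velar

Voiceless: /s/ (alveolar), /ʃ/ (postalveolar), /ç/ (palatal), /χ/ (uvular).
Voiced: /z/ (alveolar), /ʒ/ (postalveolar), /ʝ/ (palatal), /ɣ/ (velar), /ʁ/ (uvular).
Every place of articulation has a voiceless member except velar, where /x/ would be expected.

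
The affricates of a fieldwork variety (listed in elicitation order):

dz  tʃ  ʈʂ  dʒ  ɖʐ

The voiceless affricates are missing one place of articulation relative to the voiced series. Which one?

alveolar

place of articulation  voiceless  voiced  
alveolar          —         dz      
postalveolar      tʃ        dʒ      
retroflex         ʈʂ        ɖʐ      
Every place of articulation has a voiceless member except alveolar, where /ts/ would be expected.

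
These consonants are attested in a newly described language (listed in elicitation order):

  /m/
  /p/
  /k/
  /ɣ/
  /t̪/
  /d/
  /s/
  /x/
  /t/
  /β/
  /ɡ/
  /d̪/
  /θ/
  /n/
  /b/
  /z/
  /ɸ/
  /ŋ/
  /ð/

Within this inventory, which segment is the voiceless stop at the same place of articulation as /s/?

/s/ is a voiceless alveolar fricative.
The voiceless stop at the same place is a voiceless alveolar stop — in this inventory, /t/.

/t/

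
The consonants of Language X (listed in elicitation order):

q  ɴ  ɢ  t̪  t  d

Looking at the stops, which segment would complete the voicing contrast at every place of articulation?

dental: voiceless /t̪/, voiced —.
alveolar: voiceless /t/, voiced /d/.
uvular: voiceless /q/, voiced /ɢ/.
The dental row has no voiced member, so the gap is the voiced dental stop /d̪/.

/d̪/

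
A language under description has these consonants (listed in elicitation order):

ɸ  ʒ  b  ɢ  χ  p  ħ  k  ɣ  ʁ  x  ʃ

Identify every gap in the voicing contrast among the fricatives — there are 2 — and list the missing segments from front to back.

/β/, /ʕ/

place of articulation  voiceless  voiced  
bilabial          ɸ         —       
postalveolar      ʃ         ʒ       
velar             x         ɣ       
uvular            χ         ʁ       
pharyngeal        ħ         —       
Gaps, from front to back: bilabial lacks voiced (/β/); pharyngeal lacks voiced (/ʕ/).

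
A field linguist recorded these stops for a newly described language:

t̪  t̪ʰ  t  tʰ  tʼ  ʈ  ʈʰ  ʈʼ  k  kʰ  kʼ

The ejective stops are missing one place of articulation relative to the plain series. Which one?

dental

Plain: /t̪/ (dental), /t/ (alveolar), /ʈ/ (retroflex), /k/ (velar).
Aspirated: /t̪ʰ/ (dental), /tʰ/ (alveolar), /ʈʰ/ (retroflex), /kʰ/ (velar).
Ejective: /tʼ/ (alveolar), /ʈʼ/ (retroflex), /kʼ/ (velar).
Every place of articulation has an ejective member except dental, where /t̪ʼ/ would be expected.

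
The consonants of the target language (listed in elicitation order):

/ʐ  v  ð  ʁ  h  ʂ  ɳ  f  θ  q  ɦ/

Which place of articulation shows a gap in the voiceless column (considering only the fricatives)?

labiodental: voiceless /f/, voiced /v/.
dental: voiceless /θ/, voiced /ð/.
retroflex: voiceless /ʂ/, voiced /ʐ/.
uvular: voiceless —, voiced /ʁ/.
glottal: voiceless /h/, voiced /ɦ/.
Every place of articulation has a voiceless member except uvular, where /χ/ would be expected.

uvular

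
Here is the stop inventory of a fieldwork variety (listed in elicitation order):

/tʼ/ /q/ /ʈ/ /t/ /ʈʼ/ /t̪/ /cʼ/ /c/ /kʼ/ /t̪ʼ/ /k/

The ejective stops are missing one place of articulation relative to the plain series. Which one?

dental: plain /t̪/, ejective /t̪ʼ/.
alveolar: plain /t/, ejective /tʼ/.
retroflex: plain /ʈ/, ejective /ʈʼ/.
palatal: plain /c/, ejective /cʼ/.
velar: plain /k/, ejective /kʼ/.
uvular: plain /q/, ejective —.
Every place of articulation has an ejective member except uvular, where /qʼ/ would be expected.

uvular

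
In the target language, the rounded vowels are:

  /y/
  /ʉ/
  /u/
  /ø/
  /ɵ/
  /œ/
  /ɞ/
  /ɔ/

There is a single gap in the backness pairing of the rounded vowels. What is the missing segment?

Front: /y/ (high), /ø/ (high-mid), /œ/ (low-mid).
Central: /ʉ/ (high), /ɵ/ (high-mid), /ɞ/ (low-mid).
Back: /u/ (high), /ɔ/ (low-mid).
The high-mid row has no back member, so the gap is the high-mid back rounded vowel /o/.

/o/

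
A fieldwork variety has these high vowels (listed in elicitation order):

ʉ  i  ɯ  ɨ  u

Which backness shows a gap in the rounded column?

Unrounded: /i/ (front), /ɨ/ (central), /ɯ/ (back).
Rounded: /ʉ/ (central), /u/ (back).
Every backness has a rounded member except front, where /y/ would be expected.

front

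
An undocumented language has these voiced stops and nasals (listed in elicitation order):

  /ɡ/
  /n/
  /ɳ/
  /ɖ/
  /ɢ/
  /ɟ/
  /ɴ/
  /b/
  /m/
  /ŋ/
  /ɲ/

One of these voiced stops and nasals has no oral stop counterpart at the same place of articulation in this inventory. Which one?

/n/

Bilabial: /b/ ~ /m/
Retroflex: /ɖ/ ~ /ɳ/
Palatal: /ɟ/ ~ /ɲ/
Velar: /ɡ/ ~ /ŋ/
Uvular: /ɢ/ ~ /ɴ/
Alveolar: only /n/ (nasal); no oral stop partner.
So /n/ is the unpaired segment.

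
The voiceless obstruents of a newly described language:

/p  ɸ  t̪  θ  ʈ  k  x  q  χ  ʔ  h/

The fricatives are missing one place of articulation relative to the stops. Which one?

Stop: /p/ (bilabial), /t̪/ (dental), /ʈ/ (retroflex), /k/ (velar), /q/ (uvular), /ʔ/ (glottal).
Fricative: /ɸ/ (bilabial), /θ/ (dental), /x/ (velar), /χ/ (uvular), /h/ (glottal).
Every place of articulation has a fricative member except retroflex, where /ʂ/ would be expected.

retroflex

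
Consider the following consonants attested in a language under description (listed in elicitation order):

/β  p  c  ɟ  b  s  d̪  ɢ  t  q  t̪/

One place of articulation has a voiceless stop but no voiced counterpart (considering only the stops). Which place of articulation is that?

Voiceless: /p/ (bilabial), /t̪/ (dental), /t/ (alveolar), /c/ (palatal), /q/ (uvular).
Voiced: /b/ (bilabial), /d̪/ (dental), /ɟ/ (palatal), /ɢ/ (uvular).
Every place of articulation has a voiced member except alveolar, where /d/ would be expected.

alveolar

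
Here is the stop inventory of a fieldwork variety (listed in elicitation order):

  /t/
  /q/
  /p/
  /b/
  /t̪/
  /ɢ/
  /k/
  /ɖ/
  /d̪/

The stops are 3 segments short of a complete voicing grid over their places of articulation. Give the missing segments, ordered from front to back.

place of articulation  voiceless  voiced  
bilabial          p         b       
dental            t̪        d̪      
alveolar          t         —       
retroflex         —         ɖ       
velar             k         —       
uvular            q         ɢ       
Gaps, from front to back: alveolar lacks voiced (/d/); retroflex lacks voiceless (/ʈ/); velar lacks voiced (/ɡ/).

/d/, /ʈ/, /ɡ/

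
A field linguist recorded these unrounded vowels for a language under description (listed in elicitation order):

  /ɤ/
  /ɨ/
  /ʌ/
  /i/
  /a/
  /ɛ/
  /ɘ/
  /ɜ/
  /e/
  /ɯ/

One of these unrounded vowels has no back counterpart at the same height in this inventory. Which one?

High: /i/ ~ /ɨ/ ~ /ɯ/
High-mid: /e/ ~ /ɘ/ ~ /ɤ/
Low-mid: /ɛ/ ~ /ɜ/ ~ /ʌ/
Low: only /a/ (front); no back partner.
So /a/ is the unpaired segment.

/a/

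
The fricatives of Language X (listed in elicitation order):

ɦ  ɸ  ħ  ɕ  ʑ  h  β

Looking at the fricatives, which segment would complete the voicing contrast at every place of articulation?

place of articulation  voiceless  voiced  
bilabial          ɸ         β       
alveolo-palatal   ɕ         ʑ       
pharyngeal        ħ         —       
glottal           h         ɦ       
The pharyngeal row has no voiced member, so the gap is the voiced pharyngeal fricative /ʕ/.

/ʕ/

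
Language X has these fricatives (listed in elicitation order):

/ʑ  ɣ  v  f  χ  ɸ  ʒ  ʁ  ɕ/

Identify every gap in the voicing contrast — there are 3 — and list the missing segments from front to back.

place of articulation  voiceless  voiced  
bilabial          ɸ         —       
labiodental       f         v       
postalveolar      —         ʒ       
alveolo-palatal   ɕ         ʑ       
velar             —         ɣ       
uvular            χ         ʁ       
Gaps, from front to back: bilabial lacks voiced (/β/); postalveolar lacks voiceless (/ʃ/); velar lacks voiceless (/x/).

/β/, /ʃ/, /x/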